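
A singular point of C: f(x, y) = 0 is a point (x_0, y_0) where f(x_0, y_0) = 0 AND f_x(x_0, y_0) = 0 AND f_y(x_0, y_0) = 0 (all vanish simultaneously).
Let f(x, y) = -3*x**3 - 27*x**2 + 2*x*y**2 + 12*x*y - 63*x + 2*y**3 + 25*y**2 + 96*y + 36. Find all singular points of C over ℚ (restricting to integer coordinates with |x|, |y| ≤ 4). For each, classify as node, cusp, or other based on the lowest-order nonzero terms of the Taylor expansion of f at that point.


Singular points: {(-3, -3)}; classification: cusp.

Compute partial derivatives:
  f_x = -9*x**2 - 54*x + 2*y**2 + 12*y - 63.
  f_y = 4*x*y + 12*x + 6*y**2 + 50*y + 96.
Scan x_0 ∈ {−4, ..., 4}. For each x_0, f_y(x_0, y) is a polynomial in y; find its integer roots y ∈ {−4, ..., 4}, then test f_x and f at those candidates.
  x = -4: f_y(-4, y) = 6*y**2 + 34*y + 48; vanishes at y ∈ {-3}. (-4, -3): f_x = -9 ≠ 0.
  x = -3: f_y(-3, y) = 6*y**2 + 38*y + 60; vanishes at y ∈ {-3}. (-3, -3): f_x = 0, f = 0 — SINGULAR.
  x = -2: f_y(-2, y) = 6*y**2 + 42*y + 72; vanishes at y ∈ {-4, -3}. (-2, -4): f_x = -7 ≠ 0; (-2, -3): f_x = -9 ≠ 0.
  x = -1: f_y(-1, y) = 6*y**2 + 46*y + 84; vanishes at y ∈ {-3}. (-1, -3): f_x = -36 ≠ 0.
  x = 0: f_y(0, y) = 6*y**2 + 50*y + 96; vanishes at y ∈ {-3}. (0, -3): f_x = -81 ≠ 0.
  x = 1: f_y(1, y) = 6*y**2 + 54*y + 108; vanishes at y ∈ {-3}. (1, -3): f_x = -144 ≠ 0.
  x = 2: f_y(2, y) = 6*y**2 + 58*y + 120; vanishes at y ∈ {-3}. (2, -3): f_x = -225 ≠ 0.
  x = 3: f_y(3, y) = 6*y**2 + 62*y + 132; vanishes at y ∈ {-3}. (3, -3): f_x = -324 ≠ 0.
  x = 4: f_y(4, y) = 6*y**2 + 66*y + 144; vanishes at y ∈ {-3}. (4, -3): f_x = -441 ≠ 0.
Only singular point on the grid: (-3, -3).
Classify: substitute x = -3 + u, y = -3 + v and expand: f = -3*u**3 + 2*u*v**2 + 2*v**3 + v**2.
No constant or linear terms (consistent with a singular point). Quadratic part: v**2. Cubic part: -3*u**3 + 2*u*v**2 + 2*v**3.
The quadratic part v**2 is a perfect square, so there is a single (double) tangent line v = 0, i.e. y = -3. Restricting the cubic part to that line (v = 0) leaves -3*u**3 ≠ 0, so f is not divisible by v and the branch is v² ≈ 3*u**3 to lowest order — this is a cusp.
Classification: cusp.


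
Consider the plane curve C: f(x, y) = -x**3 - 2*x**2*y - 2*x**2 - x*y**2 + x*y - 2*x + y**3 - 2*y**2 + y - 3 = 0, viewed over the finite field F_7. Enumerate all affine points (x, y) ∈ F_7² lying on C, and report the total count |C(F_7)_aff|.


Affine F_7-points: {(0, 5), (0, 6), (1, 5), (3, 4), (5, 1)}; count = 5.

For each of the 49 pairs (x, y) ∈ F_7², evaluate f(x, y) mod 7. Record the zeros.
  x = 0: [0↦4, 1↦4, 2↦6, 3↦2, 4↦5, 5↦0, 6↦0]  zeros at y ∈ {5, 6}
  x = 1: [0↦6, 1↦4, 2↦2, 3↦6, 4↦1, 5↦0, 6↦2]  zeros at y ∈ {5}
  x = 2: [0↦5, 1↦4, 2↦1, 3↦2, 4↦6, 5↦5, 6↦5]  zeros at y ∈ ∅
  x = 3: [0↦2, 1↦5, 2↦4, 3↦5, 4↦0, 5↦2, 6↦3]  zeros at y ∈ {4}
  x = 4: [0↦5, 1↦1, 2↦5, 3↦2, 4↦5, 5↦6, 6↦4]  zeros at y ∈ ∅
  x = 5: [0↦1, 1↦0, 2↦5, 3↦1, 4↦1, 5↦4, 6↦2]  zeros at y ∈ {1}
  x = 6: [0↦5, 1↦3, 2↦5, 3↦3, 4↦3, 5↦4, 6↦5]  zeros at y ∈ ∅
Collecting zeros: affine points = {(0, 5), (0, 6), (1, 5), (3, 4), (5, 1)}.
Total count |C(F_7)_aff| = 5.


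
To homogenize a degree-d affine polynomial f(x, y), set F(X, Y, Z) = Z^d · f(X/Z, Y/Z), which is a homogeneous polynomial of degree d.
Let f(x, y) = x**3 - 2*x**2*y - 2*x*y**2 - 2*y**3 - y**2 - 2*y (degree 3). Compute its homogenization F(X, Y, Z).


F(X, Y, Z) = X**3 - 2*X**2*Y - 2*X*Y**2 - 2*Y**3 - Y**2*Z - 2*Y*Z**2

deg(f) = 3.
Substitute x = X/Z, y = Y/Z into f, then multiply by Z^3.
  monomial 1·x^3·y^0 ↦ 1·X^3·Y^0·Z^0.
  monomial -2·x^2·y^1 ↦ -2·X^2·Y^1·Z^0.
  monomial -2·x^1·y^2 ↦ -2·X^1·Y^2·Z^0.
  monomial -2·x^0·y^3 ↦ -2·X^0·Y^3·Z^0.
  monomial -1·x^0·y^2 ↦ -1·X^0·Y^2·Z^1.
  monomial -2·x^0·y^1 ↦ -2·X^0·Y^1·Z^2.
Collecting: F(X, Y, Z) = X**3 - 2*X**2*Y - 2*X*Y**2 - 2*Y**3 - Y**2*Z - 2*Y*Z**2.


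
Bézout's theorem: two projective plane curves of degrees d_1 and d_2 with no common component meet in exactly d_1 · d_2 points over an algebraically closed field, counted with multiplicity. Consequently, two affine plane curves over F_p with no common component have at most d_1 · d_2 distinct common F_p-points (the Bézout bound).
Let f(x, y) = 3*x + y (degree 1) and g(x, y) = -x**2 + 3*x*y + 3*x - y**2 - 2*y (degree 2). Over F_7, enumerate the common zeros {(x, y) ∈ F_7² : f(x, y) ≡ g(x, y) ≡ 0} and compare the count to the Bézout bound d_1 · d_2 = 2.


Common zeros: {(0, 0), (6, 3)}; count = 2; Bézout bound = 2.

deg(f) = 1, deg(g) = 2, so Bézout bound = 2.
Scan x ∈ F_7. For each x, list the y ∈ F_7 with f(x, y) ≡ 0 and those with g(x, y) ≡ 0 (mod 7); the common zeros in that column are the intersection.
  x = 0: f ≡ 0 at y ∈ {0}; g ≡ 0 at y ∈ {0, 5}; common: {0}.
  x = 1: f ≡ 0 at y ∈ {4}; g ≡ 0 at y ∈ {2, 6}; common: ∅.
  x = 2: f ≡ 0 at y ∈ {1}; g ≡ 0 at y ∈ ∅; common: ∅.
  x = 3: f ≡ 0 at y ∈ {5}; g ≡ 0 at y ∈ {0}; common: ∅.
  x = 4: f ≡ 0 at y ∈ {2}; g ≡ 0 at y ∈ {5}; common: ∅.
  x = 5: f ≡ 0 at y ∈ {6}; g ≡ 0 at y ∈ ∅; common: ∅.
  x = 6: f ≡ 0 at y ∈ {3}; g ≡ 0 at y ∈ {3, 6}; common: {3}.
Collecting: common zeros = {(0, 0), (6, 3)}, so the count is 2.
Comparison with the Bézout bound: 2 ≤ 2 = deg(f)·deg(g), as expected for curves with no common component (the bound is attained).


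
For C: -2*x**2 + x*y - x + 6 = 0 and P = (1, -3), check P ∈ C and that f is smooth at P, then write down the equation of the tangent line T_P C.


Tangent line at P: -8*x + y + 11 = 0.

Step 1: f(1, -3) = 0, so P lies on C.
Step 2: partial derivatives
  f_x(x, y) = -4*x + y - 1, f_y(x, y) = x.
  f_x(P) = -8, f_y(P) = 1 (gradient nonzero, so P is smooth).
Step 3: tangent line at P: -8·(x − 1) + 1·(y − -3) = 0.
Expanding: -8*x + y + 11 = 0.


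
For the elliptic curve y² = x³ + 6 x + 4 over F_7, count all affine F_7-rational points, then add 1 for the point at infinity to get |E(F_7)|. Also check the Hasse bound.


Affine points = {(0, 2), (0, 5), (1, 2), (1, 5), (3, 0), (4, 1), (4, 6), (6, 2), (6, 5)}; affine count = 9; |E(F_7)| = 10.

Discriminant check: Δ ∝ 4a³ + 27b² = 4·6³ + 27·4² = 4·216 + 27·16 ≡ 1 (mod 7). Nonzero ⇒ E is nonsingular.
For each x ∈ F_7, compute rhs = x³ + 6·x + 4 mod 7, then count y ∈ F_7 with y² ≡ rhs.
  x = 0: rhs = 4, matching y values: 2, 5 (2 points).
  x = 1: rhs = 4, matching y values: 2, 5 (2 points).
  x = 2: rhs = 3, matching y values: none (0 points).
  x = 3: rhs = 0, matching y values: 0 (1 points).
  x = 4: rhs = 1, matching y values: 1, 6 (2 points).
  x = 5: rhs = 5, matching y values: none (0 points).
  x = 6: rhs = 4, matching y values: 2, 5 (2 points).
Total affine count: 9.
Full point count |E(F_7)| = 9 + 1 = 10.
Hasse bound: |10 − (7+1)| = |2| = 2 ≤ 2√7 ≈ 5.2915 ✓.


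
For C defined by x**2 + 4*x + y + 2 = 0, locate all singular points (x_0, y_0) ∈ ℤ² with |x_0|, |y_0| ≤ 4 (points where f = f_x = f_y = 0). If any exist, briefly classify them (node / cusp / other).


No singular points in the scanned grid; C is smooth there.

Compute partial derivatives:
  f_x = 2*x + 4.
  f_y = 1.
f_y = 1 is a nonzero constant, so f_y never vanishes: no point (x, y) can satisfy f = f_x = f_y = 0. In particular no (x, y) ∈ {−4, ..., 4}² is singular; the curve is smooth.


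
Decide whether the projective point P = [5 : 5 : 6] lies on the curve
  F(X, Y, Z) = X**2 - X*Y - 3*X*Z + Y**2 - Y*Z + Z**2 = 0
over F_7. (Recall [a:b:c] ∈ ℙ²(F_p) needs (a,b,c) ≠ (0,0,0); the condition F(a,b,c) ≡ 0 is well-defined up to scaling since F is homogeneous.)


F(5,5,6) ≡ 4 (mod 7); P is NOT on the curve.

Evaluate F(5, 5, 6) term-by-term (mod 7).
  X**2 ↦ 1·25·1·1 = 25
  -X*Y ↦ -1·5·5·1 = -25
  -3*X*Z ↦ -3·5·1·6 = -90
  Y**2 ↦ 1·1·25·1 = 25
  -Y*Z ↦ -1·1·5·6 = -30
  Z**2 ↦ 1·1·1·36 = 36
Sum: F(5, 5, 6) = (25) + (-25) + (-90) + (25) + (-30) + (36) = -59.
Reducing mod 7: -59 ≡ 4 (mod 7).
Since F(a, b, c) ≡ 4 ≠ 0 (mod 7), P does NOT lie on the curve.


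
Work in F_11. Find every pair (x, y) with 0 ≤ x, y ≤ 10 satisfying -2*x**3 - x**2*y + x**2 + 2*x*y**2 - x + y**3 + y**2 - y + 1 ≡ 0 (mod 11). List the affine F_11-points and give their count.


Affine F_11-points: {(0, 2), (0, 4), (2, 3), (4, 7), (6, 10), (7, 4), (7, 6), (7, 8), (8, 4)}; count = 9.

For each of the 121 pairs (x, y) ∈ F_11², evaluate f(x, y) mod 11. Record the zeros.
  x = 0: [0↦1, 1↦2, 2↦0, 3↦1, 4↦0, 5↦3, 6↦5, 7↦1, 8↦8, 9↦10, 10↦2]  zeros at y ∈ {2, 4}
  x = 1: [0↦10, 1↦1, 2↦4, 3↦3, 4↦4, 5↦2, 6↦3, 7↦2, 8↦5, 9↦7, 10↦3]  zeros at y ∈ ∅
  x = 2: [0↦9, 1↦10, 2↦5, 3↦0, 4↦1, 5↦3, 6↦1, 7↦1, 8↦9, 9↦9, 10↦7]  zeros at y ∈ {3}
  x = 3: [0↦8, 1↦6, 2↦2, 3↦2, 4↦1, 5↦5, 6↦9, 7↦8, 8↦8, 9↦4, 10↦2]  zeros at y ∈ ∅
  x = 4: [0↦6, 1↦10, 2↦5, 3↦8, 4↦3, 5↦7, 6↦4, 7↦0, 8↦1, 9↦2, 10↦9]  zeros at y ∈ {7}
  x = 5: [0↦2, 1↦10, 2↦2, 3↦6, 4↦6, 5↦8, 6↦7, 7↦9, 8↦9, 9↦2, 10↦5]  zeros at y ∈ ∅
  x = 6: [0↦6, 1↦5, 2↦3, 3↦6, 4↦9, 5↦7, 6↦6, 7↦1, 8↦9, 9↦3, 10↦0]  zeros at y ∈ {10}
  x = 7: [0↦6, 1↦5, 2↦7, 3↦7, 4↦0, 5↦3, 6↦0, 7↦8, 8↦0, 9↦4, 10↦4]  zeros at y ∈ {4, 6, 8}
  x = 8: [0↦1, 1↦9, 2↦2, 3↦8, 4↦0, 5↦6, 6↦10, 7↦7, 8↦3, 9↦4, 10↦5]  zeros at y ∈ {4}
  x = 9: [0↦1, 1↦5, 2↦9, 3↦8, 4↦8, 5↦4, 6↦2, 7↦8, 8↦6, 9↦2, 10↦2]  zeros at y ∈ ∅
  x = 10: [0↦5, 1↦3, 2↦5, 3↦6, 4↦1, 5↦7, 6↦8, 7↦10, 8↦8, 9↦8, 10↦5]  zeros at y ∈ ∅
Collecting zeros: affine points = {(0, 2), (0, 4), (2, 3), (4, 7), (6, 10), (7, 4), (7, 6), (7, 8), (8, 4)}.
Total count |C(F_11)_aff| = 9.


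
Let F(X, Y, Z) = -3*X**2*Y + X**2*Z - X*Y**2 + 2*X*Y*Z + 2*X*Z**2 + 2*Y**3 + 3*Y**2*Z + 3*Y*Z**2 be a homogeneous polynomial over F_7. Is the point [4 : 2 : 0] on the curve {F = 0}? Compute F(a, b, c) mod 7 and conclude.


F(4,2,0) ≡ 2 (mod 7); P is NOT on the curve.

Evaluate F(4, 2, 0) term-by-term (mod 7).
  -3*X**2*Y ↦ -3·16·2·1 = -96
  X**2*Z ↦ 1·16·1·0 = 0
  -X*Y**2 ↦ -1·4·4·1 = -16
  2*X*Y*Z ↦ 2·4·2·0 = 0
  2*X*Z**2 ↦ 2·4·1·0 = 0
  2*Y**3 ↦ 2·1·8·1 = 16
  3*Y**2*Z ↦ 3·1·4·0 = 0
  3*Y*Z**2 ↦ 3·1·2·0 = 0
Sum: F(4, 2, 0) = (-96) + (0) + (-16) + (0) + (0) + (16) + (0) + (0) = -96.
Reducing mod 7: -96 ≡ 2 (mod 7).
Since F(a, b, c) ≡ 2 ≠ 0 (mod 7), P does NOT lie on the curve.


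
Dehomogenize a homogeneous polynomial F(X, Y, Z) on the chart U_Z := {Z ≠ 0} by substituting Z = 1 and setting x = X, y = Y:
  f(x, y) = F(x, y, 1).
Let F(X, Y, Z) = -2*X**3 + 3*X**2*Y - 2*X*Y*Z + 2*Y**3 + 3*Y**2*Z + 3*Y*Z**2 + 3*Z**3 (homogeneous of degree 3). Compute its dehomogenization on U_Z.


f(x, y) = -2*x**3 + 3*x**2*y - 2*x*y + 2*y**3 + 3*y**2 + 3*y + 3

On U_Z we set Z = 1. Each monomial c·X^i·Y^j·Z^k in F becomes c·x^i·y^j·1^k = c·x^i·y^j.
Substituting Z = 1: F(X, Y, 1) = -2*x**3 + 3*x**2*y - 2*x*y + 2*y**3 + 3*y**2 + 3*y + 3.
Note: deg(f) ≤ deg(F) = 3; strict inequality happens when F is divisible by Z (lost terms).


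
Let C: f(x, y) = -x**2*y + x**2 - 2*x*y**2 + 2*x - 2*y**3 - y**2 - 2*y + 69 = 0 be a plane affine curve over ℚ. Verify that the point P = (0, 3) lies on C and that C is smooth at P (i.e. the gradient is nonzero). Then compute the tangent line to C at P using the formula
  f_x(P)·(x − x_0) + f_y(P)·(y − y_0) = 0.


Tangent line at P: -16*x - 62*y + 186 = 0.

Step 1: f(0, 3) = 0, so P lies on C.
Step 2: partial derivatives
  f_x(x, y) = -2*x*y + 2*x - 2*y**2 + 2, f_y(x, y) = -x**2 - 4*x*y - 6*y**2 - 2*y - 2.
  f_x(P) = -16, f_y(P) = -62 (gradient nonzero, so P is smooth).
Step 3: tangent line at P: -16·(x − 0) + -62·(y − 3) = 0.
Expanding: -16*x - 62*y + 186 = 0.


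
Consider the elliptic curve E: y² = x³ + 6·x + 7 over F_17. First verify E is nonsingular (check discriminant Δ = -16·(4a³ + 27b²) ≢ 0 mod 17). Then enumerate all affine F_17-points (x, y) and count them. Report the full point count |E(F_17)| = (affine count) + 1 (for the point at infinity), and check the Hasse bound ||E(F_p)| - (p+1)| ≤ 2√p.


Affine points = {(3, 1), (3, 16), (5, 3), (5, 14), (6, 2), (6, 15), (7, 1), (7, 16), (9, 5), (9, 12), (10, 8), (10, 9), (13, 2), (13, 15), (14, 8), (14, 9), (15, 2), (15, 15), (16, 0)}; affine count = 19; |E(F_17)| = 20.

Discriminant check: Δ ∝ 4a³ + 27b² = 4·6³ + 27·7² = 4·216 + 27·49 ≡ 11 (mod 17). Nonzero ⇒ E is nonsingular.
For each x ∈ F_17, compute rhs = x³ + 6·x + 7 mod 17, then count y ∈ F_17 with y² ≡ rhs.
  x = 0: rhs = 7, matching y values: none (0 points).
  x = 1: rhs = 14, matching y values: none (0 points).
  x = 2: rhs = 10, matching y values: none (0 points).
  x = 3: rhs = 1, matching y values: 1, 16 (2 points).
  x = 4: rhs = 10, matching y values: none (0 points).
  x = 5: rhs = 9, matching y values: 3, 14 (2 points).
  x = 6: rhs = 4, matching y values: 2, 15 (2 points).
  x = 7: rhs = 1, matching y values: 1, 16 (2 points).
  x = 8: rhs = 6, matching y values: none (0 points).
  x = 9: rhs = 8, matching y values: 5, 12 (2 points).
  x = 10: rhs = 13, matching y values: 8, 9 (2 points).
  x = 11: rhs = 10, matching y values: none (0 points).
  x = 12: rhs = 5, matching y values: none (0 points).
  x = 13: rhs = 4, matching y values: 2, 15 (2 points).
  x = 14: rhs = 13, matching y values: 8, 9 (2 points).
  x = 15: rhs = 4, matching y values: 2, 15 (2 points).
  x = 16: rhs = 0, matching y values: 0 (1 points).
Total affine count: 19.
Full point count |E(F_17)| = 19 + 1 = 20.
Hasse bound: |20 − (17+1)| = |2| = 2 ≤ 2√17 ≈ 8.2462 ✓.


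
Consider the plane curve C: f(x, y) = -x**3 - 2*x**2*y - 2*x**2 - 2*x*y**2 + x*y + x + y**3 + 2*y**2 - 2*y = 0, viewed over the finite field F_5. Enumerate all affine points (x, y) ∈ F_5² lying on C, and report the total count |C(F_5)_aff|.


Affine F_5-points: {(0, 0), (1, 2), (1, 4), (2, 2), (3, 4)}; count = 5.

For each of the 25 pairs (x, y) ∈ F_5², evaluate f(x, y) mod 5. Record the zeros.
  x = 0: [0↦0, 1↦1, 2↦2, 3↦4, 4↦3]  zeros at y ∈ {0}
  x = 1: [0↦3, 1↦1, 2↦0, 3↦1, 4↦0]  zeros at y ∈ {2, 4}
  x = 2: [0↦1, 1↦2, 2↦0, 3↦1, 4↦1]  zeros at y ∈ {2}
  x = 3: [0↦3, 1↦3, 2↦1, 3↦3, 4↦0]  zeros at y ∈ {4}
  x = 4: [0↦3, 1↦3, 2↦2, 3↦1, 4↦1]  zeros at y ∈ ∅
Collecting zeros: affine points = {(0, 0), (1, 2), (1, 4), (2, 2), (3, 4)}.
Total count |C(F_5)_aff| = 5.


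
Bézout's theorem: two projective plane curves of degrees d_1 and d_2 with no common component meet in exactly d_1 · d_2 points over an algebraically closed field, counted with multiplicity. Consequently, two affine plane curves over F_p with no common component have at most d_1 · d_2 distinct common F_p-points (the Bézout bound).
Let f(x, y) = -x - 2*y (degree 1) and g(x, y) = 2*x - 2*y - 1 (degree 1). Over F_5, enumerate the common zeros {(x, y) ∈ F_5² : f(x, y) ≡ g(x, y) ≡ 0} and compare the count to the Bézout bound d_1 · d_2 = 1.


Common zeros: {(2, 4)}; count = 1; Bézout bound = 1.

deg(f) = 1, deg(g) = 1, so Bézout bound = 1.
Scan x ∈ F_5. For each x, list the y ∈ F_5 with f(x, y) ≡ 0 and those with g(x, y) ≡ 0 (mod 5); the common zeros in that column are the intersection.
  x = 0: f ≡ 0 at y ∈ {0}; g ≡ 0 at y ∈ {2}; common: ∅.
  x = 1: f ≡ 0 at y ∈ {2}; g ≡ 0 at y ∈ {3}; common: ∅.
  x = 2: f ≡ 0 at y ∈ {4}; g ≡ 0 at y ∈ {4}; common: {4}.
  x = 3: f ≡ 0 at y ∈ {1}; g ≡ 0 at y ∈ {0}; common: ∅.
  x = 4: f ≡ 0 at y ∈ {3}; g ≡ 0 at y ∈ {1}; common: ∅.
Collecting: common zeros = {(2, 4)}, so the count is 1.
Comparison with the Bézout bound: 1 ≤ 1 = deg(f)·deg(g), as expected for curves with no common component (the bound is attained).


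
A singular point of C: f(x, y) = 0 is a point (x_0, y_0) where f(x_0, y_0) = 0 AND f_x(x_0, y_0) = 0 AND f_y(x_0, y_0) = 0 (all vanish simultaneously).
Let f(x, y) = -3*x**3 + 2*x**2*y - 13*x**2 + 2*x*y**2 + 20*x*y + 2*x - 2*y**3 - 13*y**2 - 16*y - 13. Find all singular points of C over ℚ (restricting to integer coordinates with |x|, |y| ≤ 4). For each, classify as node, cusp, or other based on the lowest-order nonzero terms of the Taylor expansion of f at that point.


Singular points: {(-2, -3)}; classification: node.

Compute partial derivatives:
  f_x = -9*x**2 + 4*x*y - 26*x + 2*y**2 + 20*y + 2.
  f_y = 2*x**2 + 4*x*y + 20*x - 6*y**2 - 26*y - 16.
Scan x_0 ∈ {−4, ..., 4}. For each x_0, f_y(x_0, y) is a polynomial in y; find its integer roots y ∈ {−4, ..., 4}, then test f_x and f at those candidates.
  x = -4: f_y(-4, y) = -6*y**2 - 42*y - 64; no integer root y with |y| ≤ 4.
  x = -3: f_y(-3, y) = -6*y**2 - 38*y - 58; no integer root y with |y| ≤ 4.
  x = -2: f_y(-2, y) = -6*y**2 - 34*y - 48; vanishes at y ∈ {-3}. (-2, -3): f_x = 0, f = 0 — SINGULAR.
  x = -1: f_y(-1, y) = -6*y**2 - 30*y - 34; no integer root y with |y| ≤ 4.
  x = 0: f_y(0, y) = -6*y**2 - 26*y - 16; no integer root y with |y| ≤ 4.
  x = 1: f_y(1, y) = -6*y**2 - 22*y + 6; no integer root y with |y| ≤ 4.
  x = 2: f_y(2, y) = -6*y**2 - 18*y + 32; no integer root y with |y| ≤ 4.
  x = 3: f_y(3, y) = -6*y**2 - 14*y + 62; no integer root y with |y| ≤ 4.
  x = 4: f_y(4, y) = -6*y**2 - 10*y + 96; no integer root y with |y| ≤ 4.
Only singular point on the grid: (-2, -3).
Classify: substitute x = -2 + u, y = -3 + v and expand: f = -3*u**3 + 2*u**2*v - u**2 + 2*u*v**2 - 2*v**3 + v**2.
No constant or linear terms (consistent with a singular point). Quadratic part: -u**2 + v**2. Cubic part: -3*u**3 + 2*u**2*v + 2*u*v**2 - 2*v**3.
The quadratic part v**2 - u**2 = (v − u)(v + u) splits into two distinct linear factors, so there are two distinct tangent lines y − -3 = ±(x − -2) — this is a node (ordinary double point).
Classification: node.


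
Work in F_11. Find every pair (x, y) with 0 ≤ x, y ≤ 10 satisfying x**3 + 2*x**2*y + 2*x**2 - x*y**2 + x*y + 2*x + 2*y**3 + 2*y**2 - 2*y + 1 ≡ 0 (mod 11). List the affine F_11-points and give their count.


Affine F_11-points: {(1, 4), (1, 5), (1, 7), (2, 3), (2, 9), (2, 10), (3, 3), (6, 6), (9, 3), (9, 8), (9, 9), (10, 0)}; count = 12.

For each of the 121 pairs (x, y) ∈ F_11², evaluate f(x, y) mod 11. Record the zeros.
  x = 0: [0↦1, 1↦3, 2↦10, 3↦1, 4↦10, 5↦5, 6↦9, 7↦1, 8↦4, 9↦8, 10↦3]  zeros at y ∈ ∅
  x = 1: [0↦6, 1↦10, 2↦6, 3↦6, 4↦0, 5↦0, 6↦7, 7↦0, 8↦2, 9↦3, 10↦4]  zeros at y ∈ {4, 5, 7}
  x = 2: [0↦10, 1↦9, 2↦9, 3↦0, 4↦5, 5↦3, 6↦6, 7↦4, 8↦9, 9↦0, 10↦0]  zeros at y ∈ {3, 9, 10}
  x = 3: [0↦8, 1↦6, 2↦3, 3↦0, 4↦9, 5↦9, 6↦1, 7↦8, 8↦9, 9↦5, 10↦8]  zeros at y ∈ {3}
  x = 4: [0↦6, 1↦7, 2↦5, 3↦1, 4↦7, 5↦2, 6↦9, 7↦7, 8↦8, 9↦2, 10↦1]  zeros at y ∈ ∅
  x = 5: [0↦10, 1↦7, 2↦10, 3↦9, 4↦5, 5↦10, 6↦3, 7↦7, 8↦1, 9↦8, 10↦7]  zeros at y ∈ ∅
  x = 6: [0↦4, 1↦1, 2↦2, 3↦8, 4↦9, 5↦6, 6↦0, 7↦3, 8↦5, 9↦7, 10↦10]  zeros at y ∈ {6}
  x = 7: [0↦5, 1↦6, 2↦9, 3↦4, 4↦3, 5↦7, 6↦6, 7↦1, 8↦4, 9↦5, 10↦5]  zeros at y ∈ ∅
  x = 8: [0↦8, 1↦6, 2↦4, 3↦3, 4↦4, 5↦8, 6↦5, 7↦7, 8↦4, 9↦8, 10↦9]  zeros at y ∈ ∅
  x = 9: [0↦8, 1↦7, 2↦4, 3↦0, 4↦7, 5↦4, 6↦3, 7↦5, 8↦0, 9↦0, 10↦6]  zeros at y ∈ {3, 8, 9}
  x = 10: [0↦0, 1↦4, 2↦4, 3↦1, 4↦7, 5↦1, 6↦6, 7↦1, 8↦9, 9↦9, 10↦2]  zeros at y ∈ {0}
Collecting zeros: affine points = {(1, 4), (1, 5), (1, 7), (2, 3), (2, 9), (2, 10), (3, 3), (6, 6), (9, 3), (9, 8), (9, 9), (10, 0)}.
Total count |C(F_11)_aff| = 12.


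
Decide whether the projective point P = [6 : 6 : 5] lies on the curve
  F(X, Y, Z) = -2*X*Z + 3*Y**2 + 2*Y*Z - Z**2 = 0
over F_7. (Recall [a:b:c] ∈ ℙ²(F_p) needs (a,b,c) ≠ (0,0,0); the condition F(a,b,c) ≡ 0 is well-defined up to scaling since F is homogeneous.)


F(6,6,5) ≡ 6 (mod 7); P is NOT on the curve.

Evaluate F(6, 6, 5) term-by-term (mod 7).
  -2*X*Z ↦ -2·6·1·5 = -60
  3*Y**2 ↦ 3·1·36·1 = 108
  2*Y*Z ↦ 2·1·6·5 = 60
  -Z**2 ↦ -1·1·1·25 = -25
Sum: F(6, 6, 5) = (-60) + (108) + (60) + (-25) = 83.
Reducing mod 7: 83 ≡ 6 (mod 7).
Since F(a, b, c) ≡ 6 ≠ 0 (mod 7), P does NOT lie on the curve.


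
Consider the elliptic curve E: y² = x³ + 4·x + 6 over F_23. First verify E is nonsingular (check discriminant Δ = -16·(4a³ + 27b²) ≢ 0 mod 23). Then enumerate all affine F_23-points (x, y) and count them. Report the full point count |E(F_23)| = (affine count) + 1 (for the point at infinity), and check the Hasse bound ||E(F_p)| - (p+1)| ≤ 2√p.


Affine points = {(0, 11), (0, 12), (5, 6), (5, 17), (6, 4), (6, 19), (7, 3), (7, 20), (9, 9), (9, 14), (11, 1), (11, 22), (13, 1), (13, 22), (14, 0), (16, 7), (16, 16), (19, 8), (19, 15), (20, 6), (20, 17), (21, 6), (21, 17), (22, 1), (22, 22)}; affine count = 25; |E(F_23)| = 26.

Discriminant check: Δ ∝ 4a³ + 27b² = 4·4³ + 27·6² = 4·64 + 27·36 ≡ 9 (mod 23). Nonzero ⇒ E is nonsingular.
For each x ∈ F_23, compute rhs = x³ + 4·x + 6 mod 23, then count y ∈ F_23 with y² ≡ rhs.
  x = 0: rhs = 6, matching y values: 11, 12 (2 points).
  x = 1: rhs = 11, matching y values: none (0 points).
  x = 2: rhs = 22, matching y values: none (0 points).
  x = 3: rhs = 22, matching y values: none (0 points).
  x = 4: rhs = 17, matching y values: none (0 points).
  x = 5: rhs = 13, matching y values: 6, 17 (2 points).
  x = 6: rhs = 16, matching y values: 4, 19 (2 points).
  x = 7: rhs = 9, matching y values: 3, 20 (2 points).
  x = 8: rhs = 21, matching y values: none (0 points).
  x = 9: rhs = 12, matching y values: 9, 14 (2 points).
  x = 10: rhs = 11, matching y values: none (0 points).
  x = 11: rhs = 1, matching y values: 1, 22 (2 points).
  x = 12: rhs = 11, matching y values: none (0 points).
  x = 13: rhs = 1, matching y values: 1, 22 (2 points).
  x = 14: rhs = 0, matching y values: 0 (1 points).
  x = 15: rhs = 14, matching y values: none (0 points).
  x = 16: rhs = 3, matching y values: 7, 16 (2 points).
  x = 17: rhs = 19, matching y values: none (0 points).
  x = 18: rhs = 22, matching y values: none (0 points).
  x = 19: rhs = 18, matching y values: 8, 15 (2 points).
  x = 20: rhs = 13, matching y values: 6, 17 (2 points).
  x = 21: rhs = 13, matching y values: 6, 17 (2 points).
  x = 22: rhs = 1, matching y values: 1, 22 (2 points).
Total affine count: 25.
Full point count |E(F_23)| = 25 + 1 = 26.
Hasse bound: |26 − (23+1)| = |2| = 2 ≤ 2√23 ≈ 9.5917 ✓.


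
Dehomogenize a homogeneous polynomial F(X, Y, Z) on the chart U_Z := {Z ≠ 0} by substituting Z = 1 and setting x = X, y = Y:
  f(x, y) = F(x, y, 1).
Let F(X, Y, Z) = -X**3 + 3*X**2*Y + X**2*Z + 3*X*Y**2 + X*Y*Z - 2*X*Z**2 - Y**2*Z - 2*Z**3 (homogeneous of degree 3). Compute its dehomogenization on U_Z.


f(x, y) = -x**3 + 3*x**2*y + x**2 + 3*x*y**2 + x*y - 2*x - y**2 - 2

On U_Z we set Z = 1. Each monomial c·X^i·Y^j·Z^k in F becomes c·x^i·y^j·1^k = c·x^i·y^j.
Substituting Z = 1: F(X, Y, 1) = -x**3 + 3*x**2*y + x**2 + 3*x*y**2 + x*y - 2*x - y**2 - 2.
Note: deg(f) ≤ deg(F) = 3; strict inequality happens when F is divisible by Z (lost terms).


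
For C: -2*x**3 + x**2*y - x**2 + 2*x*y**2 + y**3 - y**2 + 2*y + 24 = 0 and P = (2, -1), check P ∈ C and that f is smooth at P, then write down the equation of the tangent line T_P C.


Tangent line at P: -30*x + 3*y + 63 = 0.

Step 1: f(2, -1) = 0, so P lies on C.
Step 2: partial derivatives
  f_x(x, y) = -6*x**2 + 2*x*y - 2*x + 2*y**2, f_y(x, y) = x**2 + 4*x*y + 3*y**2 - 2*y + 2.
  f_x(P) = -30, f_y(P) = 3 (gradient nonzero, so P is smooth).
Step 3: tangent line at P: -30·(x − 2) + 3·(y − -1) = 0.
Expanding: -30*x + 3*y + 63 = 0.


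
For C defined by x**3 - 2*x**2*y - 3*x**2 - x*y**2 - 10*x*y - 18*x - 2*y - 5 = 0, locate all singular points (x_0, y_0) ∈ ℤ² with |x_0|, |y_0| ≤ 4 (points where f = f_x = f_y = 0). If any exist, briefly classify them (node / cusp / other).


Singular points: {(-1, -3)}; classification: cusp.

Compute partial derivatives:
  f_x = 3*x**2 - 4*x*y - 6*x - y**2 - 10*y - 18.
  f_y = -2*x**2 - 2*x*y - 10*x - 2.
Scan x_0 ∈ {−4, ..., 4}. For each x_0, f_y(x_0, y) is a polynomial in y; find its integer roots y ∈ {−4, ..., 4}, then test f_x and f at those candidates.
  x = -4: f_y(-4, y) = 8*y + 6; no integer root y with |y| ≤ 4.
  x = -3: f_y(-3, y) = 6*y + 10; no integer root y with |y| ≤ 4.
  x = -2: f_y(-2, y) = 4*y + 10; no integer root y with |y| ≤ 4.
  x = -1: f_y(-1, y) = 2*y + 6; vanishes at y ∈ {-3}. (-1, -3): f_x = 0, f = 0 — SINGULAR.
  x = 0: f_y(0, y) = -2; no integer root y with |y| ≤ 4.
  x = 1: f_y(1, y) = -2*y - 14; no integer root y with |y| ≤ 4.
  x = 2: f_y(2, y) = -4*y - 30; no integer root y with |y| ≤ 4.
  x = 3: f_y(3, y) = -6*y - 50; no integer root y with |y| ≤ 4.
  x = 4: f_y(4, y) = -8*y - 74; no integer root y with |y| ≤ 4.
Only singular point on the grid: (-1, -3).
Classify: substitute x = -1 + u, y = -3 + v and expand: f = u**3 - 2*u**2*v - u*v**2 + v**2.
No constant or linear terms (consistent with a singular point). Quadratic part: v**2. Cubic part: u**3 - 2*u**2*v - u*v**2.
The quadratic part v**2 is a perfect square, so there is a single (double) tangent line v = 0, i.e. y = -3. Restricting the cubic part to that line (v = 0) leaves u**3 ≠ 0, so f is not divisible by v and the branch is v² ≈ -u**3 to lowest order — this is a cusp.
Classification: cusp.


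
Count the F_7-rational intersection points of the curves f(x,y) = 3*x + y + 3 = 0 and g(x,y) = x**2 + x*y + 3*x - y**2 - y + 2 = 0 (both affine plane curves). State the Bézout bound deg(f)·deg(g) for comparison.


Common zeros: {(6, 0)}; count = 1; Bézout bound = 2.

deg(f) = 1, deg(g) = 2, so Bézout bound = 2.
Scan x ∈ F_7. For each x, list the y ∈ F_7 with f(x, y) ≡ 0 and those with g(x, y) ≡ 0 (mod 7); the common zeros in that column are the intersection.
  x = 0: f ≡ 0 at y ∈ {4}; g ≡ 0 at y ∈ {1, 5}; common: ∅.
  x = 1: f ≡ 0 at y ∈ {1}; g ≡ 0 at y ∈ ∅; common: ∅.
  x = 2: f ≡ 0 at y ∈ {5}; g ≡ 0 at y ∈ {4}; common: ∅.
  x = 3: f ≡ 0 at y ∈ {2}; g ≡ 0 at y ∈ {1}; common: ∅.
  x = 4: f ≡ 0 at y ∈ {6}; g ≡ 0 at y ∈ ∅; common: ∅.
  x = 5: f ≡ 0 at y ∈ {3}; g ≡ 0 at y ∈ {0, 4}; common: ∅.
  x = 6: f ≡ 0 at y ∈ {0}; g ≡ 0 at y ∈ {0, 5}; common: {0}.
Collecting: common zeros = {(6, 0)}, so the count is 1.
Comparison with the Bézout bound: 1 ≤ 2 = deg(f)·deg(g), as expected for curves with no common component (the affine F_7-count falls short of the bound because intersections may lie at infinity, over extension fields, or carry multiplicity).


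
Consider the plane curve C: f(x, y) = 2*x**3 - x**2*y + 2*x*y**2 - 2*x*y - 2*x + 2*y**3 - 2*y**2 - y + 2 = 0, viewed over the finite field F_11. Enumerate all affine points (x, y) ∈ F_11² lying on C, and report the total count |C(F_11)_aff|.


Affine F_11-points: {(0, 7), (1, 1), (1, 3), (1, 7), (5, 0), (5, 9), (6, 1), (6, 8), (7, 10), (8, 7), (10, 1), (10, 4), (10, 8)}; count = 13.

For each of the 121 pairs (x, y) ∈ F_11², evaluate f(x, y) mod 11. Record the zeros.
  x = 0: [0↦2, 1↦1, 2↦8, 3↦2, 4↦6, 5↦10, 6↦4, 7↦0, 8↦10, 9↦2, 10↦10]  zeros at y ∈ {7}
  x = 1: [0↦2, 1↦0, 2↦10, 3↦0, 4↦4, 5↦1, 6↦3, 7↦0, 8↦4, 9↦5, 10↦4]  zeros at y ∈ {1, 3, 7}
  x = 2: [0↦3, 1↦9, 2↦9, 3↦4, 4↦6, 5↦5, 6↦2, 7↦9, 8↦5, 9↦2, 10↦1]  zeros at y ∈ ∅
  x = 3: [0↦6, 1↦7, 2↦6, 3↦4, 4↦2, 5↦1, 6↦2, 7↦6, 8↦3, 9↦5, 10↦2]  zeros at y ∈ ∅
  x = 4: [0↦1, 1↦6, 2↦2, 3↦1, 4↦4, 5↦1, 6↦4, 7↦3, 8↦10, 9↦4, 10↦8]  zeros at y ∈ ∅
  x = 5: [0↦0, 1↦7, 2↦9, 3↦7, 4↦2, 5↦6, 6↦9, 7↦1, 8↦5, 9↦0, 10↦9]  zeros at y ∈ {0, 9}
  x = 6: [0↦4, 1↦0, 2↦6, 3↦1, 4↦8, 5↦6, 6↦7, 7↦1, 8↦0, 9↦5, 10↦6]  zeros at y ∈ {1, 8}
  x = 7: [0↦3, 1↦8, 2↦5, 3↦6, 4↦1, 5↦2, 6↦10, 7↦4, 8↦7, 9↦9, 10↦0]  zeros at y ∈ {10}
  x = 8: [0↦9, 1↦10, 2↦7, 3↦1, 4↦4, 5↦6, 6↦8, 7↦0, 8↦5, 9↦2, 10↦3]  zeros at y ∈ {7}
  x = 9: [0↦1, 1↦7, 2↦2, 3↦9, 4↦7, 5↦8, 6↦2, 7↦1, 8↦6, 9↦7, 10↦5]  zeros at y ∈ ∅
  x = 10: [0↦2, 1↦0, 2↦2, 3↦9, 4↦0, 5↦9, 6↦4, 7↦8, 8↦0, 9↦3, 10↦7]  zeros at y ∈ {1, 4, 8}
Collecting zeros: affine points = {(0, 7), (1, 1), (1, 3), (1, 7), (5, 0), (5, 9), (6, 1), (6, 8), (7, 10), (8, 7), (10, 1), (10, 4), (10, 8)}.
Total count |C(F_11)_aff| = 13.


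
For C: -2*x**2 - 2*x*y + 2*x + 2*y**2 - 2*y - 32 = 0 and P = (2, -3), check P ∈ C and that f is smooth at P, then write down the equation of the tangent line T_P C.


Tangent line at P: -18*y - 54 = 0.

Step 1: f(2, -3) = 0, so P lies on C.
Step 2: partial derivatives
  f_x(x, y) = -4*x - 2*y + 2, f_y(x, y) = -2*x + 4*y - 2.
  f_x(P) = 0, f_y(P) = -18 (gradient nonzero, so P is smooth).
Step 3: tangent line at P: 0·(x − 2) + -18·(y − -3) = 0.
Expanding: -18*y - 54 = 0.


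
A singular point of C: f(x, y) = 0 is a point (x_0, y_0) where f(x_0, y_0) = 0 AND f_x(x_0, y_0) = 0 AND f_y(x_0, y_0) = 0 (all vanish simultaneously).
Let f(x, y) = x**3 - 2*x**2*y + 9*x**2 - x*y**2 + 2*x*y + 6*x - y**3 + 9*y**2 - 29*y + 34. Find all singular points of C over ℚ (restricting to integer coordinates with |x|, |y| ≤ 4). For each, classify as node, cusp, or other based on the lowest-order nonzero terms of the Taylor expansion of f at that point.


Singular points: {(-1, 3)}; classification: cusp.

Compute partial derivatives:
  f_x = 3*x**2 - 4*x*y + 18*x - y**2 + 2*y + 6.
  f_y = -2*x**2 - 2*x*y + 2*x - 3*y**2 + 18*y - 29.
Scan x_0 ∈ {−4, ..., 4}. For each x_0, f_y(x_0, y) is a polynomial in y; find its integer roots y ∈ {−4, ..., 4}, then test f_x and f at those candidates.
  x = -4: f_y(-4, y) = -3*y**2 + 26*y - 69; no integer root y with |y| ≤ 4.
  x = -3: f_y(-3, y) = -3*y**2 + 24*y - 53; no integer root y with |y| ≤ 4.
  x = -2: f_y(-2, y) = -3*y**2 + 22*y - 41; no integer root y with |y| ≤ 4.
  x = -1: f_y(-1, y) = -3*y**2 + 20*y - 33; vanishes at y ∈ {3}. (-1, 3): f_x = 0, f = 0 — SINGULAR.
  x = 0: f_y(0, y) = -3*y**2 + 18*y - 29; no integer root y with |y| ≤ 4.
  x = 1: f_y(1, y) = -3*y**2 + 16*y - 29; no integer root y with |y| ≤ 4.
  x = 2: f_y(2, y) = -3*y**2 + 14*y - 33; no integer root y with |y| ≤ 4.
  x = 3: f_y(3, y) = -3*y**2 + 12*y - 41; no integer root y with |y| ≤ 4.
  x = 4: f_y(4, y) = -3*y**2 + 10*y - 53; no integer root y with |y| ≤ 4.
Only singular point on the grid: (-1, 3).
Classify: substitute x = -1 + u, y = 3 + v and expand: f = u**3 - 2*u**2*v - u*v**2 - v**3 + v**2.
No constant or linear terms (consistent with a singular point). Quadratic part: v**2. Cubic part: u**3 - 2*u**2*v - u*v**2 - v**3.
The quadratic part v**2 is a perfect square, so there is a single (double) tangent line v = 0, i.e. y = 3. Restricting the cubic part to that line (v = 0) leaves u**3 ≠ 0, so f is not divisible by v and the branch is v² ≈ -u**3 to lowest order — this is a cusp.
Classification: cusp.


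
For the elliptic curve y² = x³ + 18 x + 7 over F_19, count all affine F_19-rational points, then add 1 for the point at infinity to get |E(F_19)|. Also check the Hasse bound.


Affine points = {(0, 8), (0, 11), (1, 8), (1, 11), (7, 1), (7, 18), (8, 6), (8, 13), (9, 9), (9, 10), (10, 3), (10, 16), (11, 4), (11, 15), (13, 5), (13, 14), (14, 1), (14, 18), (15, 2), (15, 17), (17, 1), (17, 18), (18, 8), (18, 11)}; affine count = 24; |E(F_19)| = 25.

Discriminant check: Δ ∝ 4a³ + 27b² = 4·18³ + 27·7² = 4·5832 + 27·49 ≡ 8 (mod 19). Nonzero ⇒ E is nonsingular.
For each x ∈ F_19, compute rhs = x³ + 18·x + 7 mod 19, then count y ∈ F_19 with y² ≡ rhs.
  x = 0: rhs = 7, matching y values: 8, 11 (2 points).
  x = 1: rhs = 7, matching y values: 8, 11 (2 points).
  x = 2: rhs = 13, matching y values: none (0 points).
  x = 3: rhs = 12, matching y values: none (0 points).
  x = 4: rhs = 10, matching y values: none (0 points).
  x = 5: rhs = 13, matching y values: none (0 points).
  x = 6: rhs = 8, matching y values: none (0 points).
  x = 7: rhs = 1, matching y values: 1, 18 (2 points).
  x = 8: rhs = 17, matching y values: 6, 13 (2 points).
  x = 9: rhs = 5, matching y values: 9, 10 (2 points).
  x = 10: rhs = 9, matching y values: 3, 16 (2 points).
  x = 11: rhs = 16, matching y values: 4, 15 (2 points).
  x = 12: rhs = 13, matching y values: none (0 points).
  x = 13: rhs = 6, matching y values: 5, 14 (2 points).
  x = 14: rhs = 1, matching y values: 1, 18 (2 points).
  x = 15: rhs = 4, matching y values: 2, 17 (2 points).
  x = 16: rhs = 2, matching y values: none (0 points).
  x = 17: rhs = 1, matching y values: 1, 18 (2 points).
  x = 18: rhs = 7, matching y values: 8, 11 (2 points).
Total affine count: 24.
Full point count |E(F_19)| = 24 + 1 = 25.
Hasse bound: |25 − (19+1)| = |5| = 5 ≤ 2√19 ≈ 8.7178 ✓.


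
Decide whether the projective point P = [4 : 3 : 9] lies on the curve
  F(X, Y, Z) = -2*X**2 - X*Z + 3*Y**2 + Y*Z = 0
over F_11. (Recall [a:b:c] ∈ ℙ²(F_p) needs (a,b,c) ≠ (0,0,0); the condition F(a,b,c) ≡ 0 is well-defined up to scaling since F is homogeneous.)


F(4,3,9) ≡ 8 (mod 11); P is NOT on the curve.

Evaluate F(4, 3, 9) term-by-term (mod 11).
  -2*X**2 ↦ -2·16·1·1 = -32
  -X*Z ↦ -1·4·1·9 = -36
  3*Y**2 ↦ 3·1·9·1 = 27
  Y*Z ↦ 1·1·3·9 = 27
Sum: F(4, 3, 9) = (-32) + (-36) + (27) + (27) = -14.
Reducing mod 11: -14 ≡ 8 (mod 11).
Since F(a, b, c) ≡ 8 ≠ 0 (mod 11), P does NOT lie on the curve.


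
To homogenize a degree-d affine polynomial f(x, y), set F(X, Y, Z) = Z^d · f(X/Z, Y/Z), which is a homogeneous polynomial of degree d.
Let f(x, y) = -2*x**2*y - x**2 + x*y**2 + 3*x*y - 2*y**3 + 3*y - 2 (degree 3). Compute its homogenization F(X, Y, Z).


F(X, Y, Z) = -2*X**2*Y - X**2*Z + X*Y**2 + 3*X*Y*Z - 2*Y**3 + 3*Y*Z**2 - 2*Z**3

deg(f) = 3.
Substitute x = X/Z, y = Y/Z into f, then multiply by Z^3.
  monomial -2·x^2·y^1 ↦ -2·X^2·Y^1·Z^0.
  monomial -1·x^2·y^0 ↦ -1·X^2·Y^0·Z^1.
  monomial 1·x^1·y^2 ↦ 1·X^1·Y^2·Z^0.
  monomial 3·x^1·y^1 ↦ 3·X^1·Y^1·Z^1.
  monomial -2·x^0·y^3 ↦ -2·X^0·Y^3·Z^0.
  monomial 3·x^0·y^1 ↦ 3·X^0·Y^1·Z^2.
  monomial -2·x^0·y^0 ↦ -2·X^0·Y^0·Z^3.
Collecting: F(X, Y, Z) = -2*X**2*Y - X**2*Z + X*Y**2 + 3*X*Y*Z - 2*Y**3 + 3*Y*Z**2 - 2*Z**3.


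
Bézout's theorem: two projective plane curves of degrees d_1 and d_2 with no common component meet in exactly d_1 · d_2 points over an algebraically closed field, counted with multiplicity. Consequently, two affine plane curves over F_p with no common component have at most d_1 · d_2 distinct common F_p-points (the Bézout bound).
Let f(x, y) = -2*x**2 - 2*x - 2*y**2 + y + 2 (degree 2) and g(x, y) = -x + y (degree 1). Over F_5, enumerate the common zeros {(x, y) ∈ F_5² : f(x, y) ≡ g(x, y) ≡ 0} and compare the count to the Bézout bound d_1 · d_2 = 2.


Common zeros: ∅; count = 0; Bézout bound = 2.

deg(f) = 2, deg(g) = 1, so Bézout bound = 2.
Scan x ∈ F_5. For each x, list the y ∈ F_5 with f(x, y) ≡ 0 and those with g(x, y) ≡ 0 (mod 5); the common zeros in that column are the intersection.
  x = 0: f ≡ 0 at y ∈ ∅; g ≡ 0 at y ∈ {0}; common: ∅.
  x = 1: f ≡ 0 at y ∈ {4}; g ≡ 0 at y ∈ {1}; common: ∅.
  x = 2: f ≡ 0 at y ∈ {0, 3}; g ≡ 0 at y ∈ {2}; common: ∅.
  x = 3: f ≡ 0 at y ∈ {4}; g ≡ 0 at y ∈ {3}; common: ∅.
  x = 4: f ≡ 0 at y ∈ ∅; g ≡ 0 at y ∈ {4}; common: ∅.
Collecting: common zeros = ∅, so the count is 0.
Comparison with the Bézout bound: 0 ≤ 2 = deg(f)·deg(g), as expected for curves with no common component (the affine F_5-count falls short of the bound because intersections may lie at infinity, over extension fields, or carry multiplicity).


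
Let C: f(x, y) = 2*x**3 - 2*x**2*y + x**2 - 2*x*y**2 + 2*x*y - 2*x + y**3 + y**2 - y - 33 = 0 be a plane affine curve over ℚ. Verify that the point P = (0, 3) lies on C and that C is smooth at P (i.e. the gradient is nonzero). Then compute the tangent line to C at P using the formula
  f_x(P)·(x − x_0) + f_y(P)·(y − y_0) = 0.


Tangent line at P: -14*x + 32*y - 96 = 0.

Step 1: f(0, 3) = 0, so P lies on C.
Step 2: partial derivatives
  f_x(x, y) = 6*x**2 - 4*x*y + 2*x - 2*y**2 + 2*y - 2, f_y(x, y) = -2*x**2 - 4*x*y + 2*x + 3*y**2 + 2*y - 1.
  f_x(P) = -14, f_y(P) = 32 (gradient nonzero, so P is smooth).
Step 3: tangent line at P: -14·(x − 0) + 32·(y − 3) = 0.
Expanding: -14*x + 32*y - 96 = 0.


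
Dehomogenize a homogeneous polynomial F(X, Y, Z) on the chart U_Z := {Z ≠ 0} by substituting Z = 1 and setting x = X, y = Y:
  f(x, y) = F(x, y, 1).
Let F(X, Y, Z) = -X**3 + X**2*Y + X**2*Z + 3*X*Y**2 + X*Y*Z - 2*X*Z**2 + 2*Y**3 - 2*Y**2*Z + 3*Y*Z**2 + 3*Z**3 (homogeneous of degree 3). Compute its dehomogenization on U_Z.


f(x, y) = -x**3 + x**2*y + x**2 + 3*x*y**2 + x*y - 2*x + 2*y**3 - 2*y**2 + 3*y + 3

On U_Z we set Z = 1. Each monomial c·X^i·Y^j·Z^k in F becomes c·x^i·y^j·1^k = c·x^i·y^j.
Substituting Z = 1: F(X, Y, 1) = -x**3 + x**2*y + x**2 + 3*x*y**2 + x*y - 2*x + 2*y**3 - 2*y**2 + 3*y + 3.
Note: deg(f) ≤ deg(F) = 3; strict inequality happens when F is divisible by Z (lost terms).


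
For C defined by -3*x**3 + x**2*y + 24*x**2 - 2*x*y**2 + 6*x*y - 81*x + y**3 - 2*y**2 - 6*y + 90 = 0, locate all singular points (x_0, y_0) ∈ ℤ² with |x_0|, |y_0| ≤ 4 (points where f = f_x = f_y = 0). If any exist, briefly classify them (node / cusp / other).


Singular points: {(3, 3)}; classification: cusp.

Compute partial derivatives:
  f_x = -9*x**2 + 2*x*y + 48*x - 2*y**2 + 6*y - 81.
  f_y = x**2 - 4*x*y + 6*x + 3*y**2 - 4*y - 6.
Scan x_0 ∈ {−4, ..., 4}. For each x_0, f_y(x_0, y) is a polynomial in y; find its integer roots y ∈ {−4, ..., 4}, then test f_x and f at those candidates.
  x = -4: f_y(-4, y) = 3*y**2 + 12*y - 14; no integer root y with |y| ≤ 4.
  x = -3: f_y(-3, y) = 3*y**2 + 8*y - 15; no integer root y with |y| ≤ 4.
  x = -2: f_y(-2, y) = 3*y**2 + 4*y - 14; no integer root y with |y| ≤ 4.
  x = -1: f_y(-1, y) = 3*y**2 - 11; no integer root y with |y| ≤ 4.
  x = 0: f_y(0, y) = 3*y**2 - 4*y - 6; no integer root y with |y| ≤ 4.
  x = 1: f_y(1, y) = 3*y**2 - 8*y + 1; no integer root y with |y| ≤ 4.
  x = 2: f_y(2, y) = 3*y**2 - 12*y + 10; no integer root y with |y| ≤ 4.
  x = 3: f_y(3, y) = 3*y**2 - 16*y + 21; vanishes at y ∈ {3}. (3, 3): f_x = 0, f = 0 — SINGULAR.
  x = 4: f_y(4, y) = 3*y**2 - 20*y + 34; no integer root y with |y| ≤ 4.
Only singular point on the grid: (3, 3).
Classify: substitute x = 3 + u, y = 3 + v and expand: f = -3*u**3 + u**2*v - 2*u*v**2 + v**3 + v**2.
No constant or linear terms (consistent with a singular point). Quadratic part: v**2. Cubic part: -3*u**3 + u**2*v - 2*u*v**2 + v**3.
The quadratic part v**2 is a perfect square, so there is a single (double) tangent line v = 0, i.e. y = 3. Restricting the cubic part to that line (v = 0) leaves -3*u**3 ≠ 0, so f is not divisible by v and the branch is v² ≈ 3*u**3 to lowest order — this is a cusp.
Classification: cusp.


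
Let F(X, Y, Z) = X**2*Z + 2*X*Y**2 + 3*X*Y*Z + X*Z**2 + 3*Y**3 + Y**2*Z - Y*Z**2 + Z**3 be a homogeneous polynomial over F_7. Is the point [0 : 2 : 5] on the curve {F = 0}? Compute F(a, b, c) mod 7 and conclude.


F(0,2,5) ≡ 0 (mod 7); P is on the curve.

Evaluate F(0, 2, 5) term-by-term (mod 7).
  X**2*Z ↦ 1·0·1·5 = 0
  2*X*Y**2 ↦ 2·0·4·1 = 0
  3*X*Y*Z ↦ 3·0·2·5 = 0
  X*Z**2 ↦ 1·0·1·25 = 0
  3*Y**3 ↦ 3·1·8·1 = 24
  Y**2*Z ↦ 1·1·4·5 = 20
  -Y*Z**2 ↦ -1·1·2·25 = -50
  Z**3 ↦ 1·1·1·125 = 125
Sum: F(0, 2, 5) = (0) + (0) + (0) + (0) + (24) + (20) + (-50) + (125) = 119.
Reducing mod 7: 119 ≡ 0 (mod 7).
Since F(a, b, c) ≡ 0 (mod 7), P lies on the curve.


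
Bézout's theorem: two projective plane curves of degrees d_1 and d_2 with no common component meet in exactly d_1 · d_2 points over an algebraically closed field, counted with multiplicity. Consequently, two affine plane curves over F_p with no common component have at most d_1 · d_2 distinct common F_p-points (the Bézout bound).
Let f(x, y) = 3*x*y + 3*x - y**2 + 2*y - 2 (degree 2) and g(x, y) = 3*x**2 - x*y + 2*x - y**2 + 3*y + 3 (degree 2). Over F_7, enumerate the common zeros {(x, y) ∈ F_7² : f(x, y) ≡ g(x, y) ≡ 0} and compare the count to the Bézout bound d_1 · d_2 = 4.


Common zeros: {(6, 1)}; count = 1; Bézout bound = 4.

deg(f) = 2, deg(g) = 2, so Bézout bound = 4.
Scan x ∈ F_7. For each x, list the y ∈ F_7 with f(x, y) ≡ 0 and those with g(x, y) ≡ 0 (mod 7); the common zeros in that column are the intersection.
  x = 0: f ≡ 0 at y ∈ ∅; g ≡ 0 at y ∈ {5}; common: ∅.
  x = 1: f ≡ 0 at y ∈ {2, 3}; g ≡ 0 at y ∈ {4, 5}; common: ∅.
  x = 2: f ≡ 0 at y ∈ ∅; g ≡ 0 at y ∈ {4}; common: ∅.
  x = 3: f ≡ 0 at y ∈ {0, 4}; g ≡ 0 at y ∈ {1, 6}; common: ∅.
  x = 4: f ≡ 0 at y ∈ ∅; g ≡ 0 at y ∈ ∅; common: ∅.
  x = 5: f ≡ 0 at y ∈ ∅; g ≡ 0 at y ∈ ∅; common: ∅.
  x = 6: f ≡ 0 at y ∈ {1, 5}; g ≡ 0 at y ∈ {1, 3}; common: {1}.
Collecting: common zeros = {(6, 1)}, so the count is 1.
Comparison with the Bézout bound: 1 ≤ 4 = deg(f)·deg(g), as expected for curves with no common component (the affine F_7-count falls short of the bound because intersections may lie at infinity, over extension fields, or carry multiplicity).
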